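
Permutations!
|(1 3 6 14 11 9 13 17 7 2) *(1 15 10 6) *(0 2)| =22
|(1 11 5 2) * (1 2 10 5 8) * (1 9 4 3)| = |(1 11 8 9 4 3)(5 10)| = 6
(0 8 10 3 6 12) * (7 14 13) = (0 8 10 3 6 12)(7 14 13) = [8, 1, 2, 6, 4, 5, 12, 14, 10, 9, 3, 11, 0, 7, 13]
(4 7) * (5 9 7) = [0, 1, 2, 3, 5, 9, 6, 4, 8, 7] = (4 5 9 7)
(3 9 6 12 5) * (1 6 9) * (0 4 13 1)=(0 4 13 1 6 12 5 3)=[4, 6, 2, 0, 13, 3, 12, 7, 8, 9, 10, 11, 5, 1]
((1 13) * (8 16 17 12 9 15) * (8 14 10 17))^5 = (1 13)(8 16)(9 12 17 10 14 15)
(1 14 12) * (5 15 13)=(1 14 12)(5 15 13)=[0, 14, 2, 3, 4, 15, 6, 7, 8, 9, 10, 11, 1, 5, 12, 13]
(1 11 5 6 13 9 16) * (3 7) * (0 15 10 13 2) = (0 15 10 13 9 16 1 11 5 6 2)(3 7) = [15, 11, 0, 7, 4, 6, 2, 3, 8, 16, 13, 5, 12, 9, 14, 10, 1]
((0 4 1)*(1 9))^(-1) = (0 1 9 4)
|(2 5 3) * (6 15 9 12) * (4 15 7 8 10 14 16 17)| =33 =|(2 5 3)(4 15 9 12 6 7 8 10 14 16 17)|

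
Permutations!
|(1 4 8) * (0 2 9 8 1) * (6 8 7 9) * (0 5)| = 10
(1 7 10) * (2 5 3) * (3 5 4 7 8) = [0, 8, 4, 2, 7, 5, 6, 10, 3, 9, 1] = (1 8 3 2 4 7 10)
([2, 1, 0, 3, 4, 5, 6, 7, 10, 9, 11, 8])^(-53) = (0 2)(8 10 11)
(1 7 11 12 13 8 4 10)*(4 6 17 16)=[0, 7, 2, 3, 10, 5, 17, 11, 6, 9, 1, 12, 13, 8, 14, 15, 4, 16]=(1 7 11 12 13 8 6 17 16 4 10)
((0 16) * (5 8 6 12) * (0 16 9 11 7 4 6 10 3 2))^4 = (16)(0 4 8)(2 7 5)(3 11 12)(6 10 9)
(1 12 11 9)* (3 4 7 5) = (1 12 11 9)(3 4 7 5) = [0, 12, 2, 4, 7, 3, 6, 5, 8, 1, 10, 9, 11]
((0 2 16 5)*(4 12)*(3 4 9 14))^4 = (16)(3 14 9 12 4)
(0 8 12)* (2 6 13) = (0 8 12)(2 6 13) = [8, 1, 6, 3, 4, 5, 13, 7, 12, 9, 10, 11, 0, 2]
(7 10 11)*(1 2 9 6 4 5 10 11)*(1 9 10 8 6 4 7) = (1 2 10 9 4 5 8 6 7 11) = [0, 2, 10, 3, 5, 8, 7, 11, 6, 4, 9, 1]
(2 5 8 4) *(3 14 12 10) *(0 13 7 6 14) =(0 13 7 6 14 12 10 3)(2 5 8 4) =[13, 1, 5, 0, 2, 8, 14, 6, 4, 9, 3, 11, 10, 7, 12]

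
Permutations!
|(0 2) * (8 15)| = |(0 2)(8 15)| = 2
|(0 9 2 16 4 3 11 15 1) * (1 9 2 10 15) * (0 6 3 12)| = |(0 2 16 4 12)(1 6 3 11)(9 10 15)| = 60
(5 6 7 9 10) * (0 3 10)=(0 3 10 5 6 7 9)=[3, 1, 2, 10, 4, 6, 7, 9, 8, 0, 5]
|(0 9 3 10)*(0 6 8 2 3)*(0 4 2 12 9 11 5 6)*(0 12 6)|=|(0 11 5)(2 3 10 12 9 4)(6 8)|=6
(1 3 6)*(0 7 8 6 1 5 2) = (0 7 8 6 5 2)(1 3) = [7, 3, 0, 1, 4, 2, 5, 8, 6]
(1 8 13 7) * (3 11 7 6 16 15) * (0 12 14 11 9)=(0 12 14 11 7 1 8 13 6 16 15 3 9)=[12, 8, 2, 9, 4, 5, 16, 1, 13, 0, 10, 7, 14, 6, 11, 3, 15]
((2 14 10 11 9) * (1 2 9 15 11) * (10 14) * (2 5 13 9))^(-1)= ((1 5 13 9 2 10)(11 15))^(-1)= (1 10 2 9 13 5)(11 15)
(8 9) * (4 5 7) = (4 5 7)(8 9) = [0, 1, 2, 3, 5, 7, 6, 4, 9, 8]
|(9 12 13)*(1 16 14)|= 3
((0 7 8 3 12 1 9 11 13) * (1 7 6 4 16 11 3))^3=((0 6 4 16 11 13)(1 9 3 12 7 8))^3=(0 16)(1 12)(3 8)(4 13)(6 11)(7 9)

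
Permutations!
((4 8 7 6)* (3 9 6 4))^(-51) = (9)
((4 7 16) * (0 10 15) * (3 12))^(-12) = (16)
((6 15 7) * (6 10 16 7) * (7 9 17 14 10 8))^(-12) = (9 10 17 16 14)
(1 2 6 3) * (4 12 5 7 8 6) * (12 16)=[0, 2, 4, 1, 16, 7, 3, 8, 6, 9, 10, 11, 5, 13, 14, 15, 12]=(1 2 4 16 12 5 7 8 6 3)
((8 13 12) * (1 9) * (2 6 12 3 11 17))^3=(1 9)(2 8 11 6 13 17 12 3)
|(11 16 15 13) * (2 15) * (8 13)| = 6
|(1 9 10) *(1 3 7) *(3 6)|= 6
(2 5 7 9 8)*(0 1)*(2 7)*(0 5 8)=(0 1 5 2 8 7 9)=[1, 5, 8, 3, 4, 2, 6, 9, 7, 0]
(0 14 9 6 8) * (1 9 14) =[1, 9, 2, 3, 4, 5, 8, 7, 0, 6, 10, 11, 12, 13, 14] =(14)(0 1 9 6 8)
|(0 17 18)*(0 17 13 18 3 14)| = 6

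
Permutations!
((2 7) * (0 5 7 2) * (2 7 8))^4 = ((0 5 8 2 7))^4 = (0 7 2 8 5)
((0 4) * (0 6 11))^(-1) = (0 11 6 4)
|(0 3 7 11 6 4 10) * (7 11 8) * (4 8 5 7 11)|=12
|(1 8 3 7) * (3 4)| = |(1 8 4 3 7)| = 5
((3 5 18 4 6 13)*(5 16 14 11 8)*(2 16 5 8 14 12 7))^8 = ((2 16 12 7)(3 5 18 4 6 13)(11 14))^8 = (3 18 6)(4 13 5)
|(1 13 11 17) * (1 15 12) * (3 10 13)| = 8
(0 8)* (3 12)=(0 8)(3 12)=[8, 1, 2, 12, 4, 5, 6, 7, 0, 9, 10, 11, 3]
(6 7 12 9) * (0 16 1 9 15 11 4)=[16, 9, 2, 3, 0, 5, 7, 12, 8, 6, 10, 4, 15, 13, 14, 11, 1]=(0 16 1 9 6 7 12 15 11 4)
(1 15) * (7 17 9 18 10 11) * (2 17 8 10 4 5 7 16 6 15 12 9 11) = (1 12 9 18 4 5 7 8 10 2 17 11 16 6 15) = [0, 12, 17, 3, 5, 7, 15, 8, 10, 18, 2, 16, 9, 13, 14, 1, 6, 11, 4]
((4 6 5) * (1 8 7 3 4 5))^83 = (1 6 4 3 7 8)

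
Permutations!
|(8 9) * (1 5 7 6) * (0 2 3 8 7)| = |(0 2 3 8 9 7 6 1 5)| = 9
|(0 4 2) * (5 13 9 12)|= |(0 4 2)(5 13 9 12)|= 12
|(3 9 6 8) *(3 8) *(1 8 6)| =5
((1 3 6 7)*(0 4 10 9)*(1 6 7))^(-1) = ((0 4 10 9)(1 3 7 6))^(-1) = (0 9 10 4)(1 6 7 3)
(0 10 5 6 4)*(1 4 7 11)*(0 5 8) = (0 10 8)(1 4 5 6 7 11) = [10, 4, 2, 3, 5, 6, 7, 11, 0, 9, 8, 1]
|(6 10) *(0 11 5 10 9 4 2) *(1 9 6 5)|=|(0 11 1 9 4 2)(5 10)|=6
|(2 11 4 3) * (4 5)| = 5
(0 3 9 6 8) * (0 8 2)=(0 3 9 6 2)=[3, 1, 0, 9, 4, 5, 2, 7, 8, 6]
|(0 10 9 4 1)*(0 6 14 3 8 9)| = |(0 10)(1 6 14 3 8 9 4)| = 14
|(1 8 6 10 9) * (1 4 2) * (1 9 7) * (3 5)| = |(1 8 6 10 7)(2 9 4)(3 5)| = 30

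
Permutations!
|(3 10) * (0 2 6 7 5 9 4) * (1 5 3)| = 10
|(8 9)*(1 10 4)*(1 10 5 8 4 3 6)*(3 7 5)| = 6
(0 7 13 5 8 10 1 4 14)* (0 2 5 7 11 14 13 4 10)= [11, 10, 5, 3, 13, 8, 6, 4, 0, 9, 1, 14, 12, 7, 2]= (0 11 14 2 5 8)(1 10)(4 13 7)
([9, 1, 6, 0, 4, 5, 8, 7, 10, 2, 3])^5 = [10, 1, 0, 8, 4, 5, 9, 7, 2, 3, 6]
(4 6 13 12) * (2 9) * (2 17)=[0, 1, 9, 3, 6, 5, 13, 7, 8, 17, 10, 11, 4, 12, 14, 15, 16, 2]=(2 9 17)(4 6 13 12)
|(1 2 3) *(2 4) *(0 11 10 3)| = 7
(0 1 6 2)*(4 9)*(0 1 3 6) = (0 3 6 2 1)(4 9) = [3, 0, 1, 6, 9, 5, 2, 7, 8, 4]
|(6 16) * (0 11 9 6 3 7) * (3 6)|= 10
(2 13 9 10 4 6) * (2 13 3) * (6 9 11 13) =(2 3)(4 9 10)(11 13) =[0, 1, 3, 2, 9, 5, 6, 7, 8, 10, 4, 13, 12, 11]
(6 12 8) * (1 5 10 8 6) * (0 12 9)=(0 12 6 9)(1 5 10 8)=[12, 5, 2, 3, 4, 10, 9, 7, 1, 0, 8, 11, 6]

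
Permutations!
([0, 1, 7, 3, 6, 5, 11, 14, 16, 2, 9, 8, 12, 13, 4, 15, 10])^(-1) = [0, 1, 9, 3, 14, 5, 4, 2, 11, 10, 16, 6, 12, 13, 7, 15, 8]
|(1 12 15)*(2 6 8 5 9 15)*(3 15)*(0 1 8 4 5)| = |(0 1 12 2 6 4 5 9 3 15 8)| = 11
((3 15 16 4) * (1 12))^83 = ((1 12)(3 15 16 4))^83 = (1 12)(3 4 16 15)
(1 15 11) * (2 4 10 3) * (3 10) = (1 15 11)(2 4 3) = [0, 15, 4, 2, 3, 5, 6, 7, 8, 9, 10, 1, 12, 13, 14, 11]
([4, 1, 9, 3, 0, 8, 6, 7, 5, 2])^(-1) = [4, 1, 9, 3, 0, 8, 6, 7, 5, 2]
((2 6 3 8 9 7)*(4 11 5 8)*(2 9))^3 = (2 4 8 3 5 6 11)(7 9)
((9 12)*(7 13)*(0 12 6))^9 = ((0 12 9 6)(7 13))^9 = (0 12 9 6)(7 13)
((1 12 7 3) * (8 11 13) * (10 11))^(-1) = (1 3 7 12)(8 13 11 10)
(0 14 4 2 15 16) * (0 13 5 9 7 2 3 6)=(0 14 4 3 6)(2 15 16 13 5 9 7)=[14, 1, 15, 6, 3, 9, 0, 2, 8, 7, 10, 11, 12, 5, 4, 16, 13]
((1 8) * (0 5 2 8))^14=((0 5 2 8 1))^14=(0 1 8 2 5)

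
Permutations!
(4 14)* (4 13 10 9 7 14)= (7 14 13 10 9)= [0, 1, 2, 3, 4, 5, 6, 14, 8, 7, 9, 11, 12, 10, 13]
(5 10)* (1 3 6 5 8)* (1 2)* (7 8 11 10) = (1 3 6 5 7 8 2)(10 11) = [0, 3, 1, 6, 4, 7, 5, 8, 2, 9, 11, 10]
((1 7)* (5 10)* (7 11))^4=(1 11 7)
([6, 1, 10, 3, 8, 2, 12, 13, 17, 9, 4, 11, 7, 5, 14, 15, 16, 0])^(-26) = (0 10 7 17 2 12 8 5 6 4 13)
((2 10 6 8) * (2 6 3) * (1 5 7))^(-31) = (1 7 5)(2 3 10)(6 8) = ((1 5 7)(2 10 3)(6 8))^(-31)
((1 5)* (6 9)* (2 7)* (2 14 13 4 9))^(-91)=((1 5)(2 7 14 13 4 9 6))^(-91)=(14)(1 5)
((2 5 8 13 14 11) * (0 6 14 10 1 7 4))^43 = ((0 6 14 11 2 5 8 13 10 1 7 4))^43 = (0 13 14 1 2 4 8 6 10 11 7 5)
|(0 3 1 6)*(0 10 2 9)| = |(0 3 1 6 10 2 9)| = 7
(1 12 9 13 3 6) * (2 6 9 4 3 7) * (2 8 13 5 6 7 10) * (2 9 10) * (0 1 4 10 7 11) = (0 1 12 10 9 5 6 4 3 7 8 13 2 11) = [1, 12, 11, 7, 3, 6, 4, 8, 13, 5, 9, 0, 10, 2]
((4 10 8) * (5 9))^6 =(10)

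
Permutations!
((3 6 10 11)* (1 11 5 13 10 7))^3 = ((1 11 3 6 7)(5 13 10))^3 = (13)(1 6 11 7 3)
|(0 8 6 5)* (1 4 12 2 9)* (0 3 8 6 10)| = |(0 6 5 3 8 10)(1 4 12 2 9)| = 30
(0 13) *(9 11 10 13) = [9, 1, 2, 3, 4, 5, 6, 7, 8, 11, 13, 10, 12, 0] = (0 9 11 10 13)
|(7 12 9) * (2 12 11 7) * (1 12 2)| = 6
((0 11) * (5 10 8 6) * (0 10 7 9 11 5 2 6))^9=((0 5 7 9 11 10 8)(2 6))^9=(0 7 11 8 5 9 10)(2 6)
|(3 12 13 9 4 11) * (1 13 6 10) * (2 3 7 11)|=18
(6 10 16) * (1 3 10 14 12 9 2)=[0, 3, 1, 10, 4, 5, 14, 7, 8, 2, 16, 11, 9, 13, 12, 15, 6]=(1 3 10 16 6 14 12 9 2)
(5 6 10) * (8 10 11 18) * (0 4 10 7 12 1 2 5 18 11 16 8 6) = [4, 2, 5, 3, 10, 0, 16, 12, 7, 9, 18, 11, 1, 13, 14, 15, 8, 17, 6] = (0 4 10 18 6 16 8 7 12 1 2 5)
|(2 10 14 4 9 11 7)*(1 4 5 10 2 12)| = 6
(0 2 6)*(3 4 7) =(0 2 6)(3 4 7) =[2, 1, 6, 4, 7, 5, 0, 3]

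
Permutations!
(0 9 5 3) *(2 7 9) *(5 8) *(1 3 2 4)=(0 4 1 3)(2 7 9 8 5)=[4, 3, 7, 0, 1, 2, 6, 9, 5, 8]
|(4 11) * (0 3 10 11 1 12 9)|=8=|(0 3 10 11 4 1 12 9)|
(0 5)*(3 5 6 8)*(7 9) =(0 6 8 3 5)(7 9) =[6, 1, 2, 5, 4, 0, 8, 9, 3, 7]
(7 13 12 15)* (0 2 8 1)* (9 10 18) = [2, 0, 8, 3, 4, 5, 6, 13, 1, 10, 18, 11, 15, 12, 14, 7, 16, 17, 9] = (0 2 8 1)(7 13 12 15)(9 10 18)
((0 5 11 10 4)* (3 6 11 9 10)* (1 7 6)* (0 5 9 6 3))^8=((0 9 10 4 5 6 11)(1 7 3))^8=(0 9 10 4 5 6 11)(1 3 7)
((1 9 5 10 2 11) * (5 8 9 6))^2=(1 5 2)(6 10 11)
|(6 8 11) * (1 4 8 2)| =6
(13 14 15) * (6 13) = (6 13 14 15) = [0, 1, 2, 3, 4, 5, 13, 7, 8, 9, 10, 11, 12, 14, 15, 6]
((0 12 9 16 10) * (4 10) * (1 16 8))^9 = (0 12 9 8 1 16 4 10)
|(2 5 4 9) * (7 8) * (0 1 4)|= |(0 1 4 9 2 5)(7 8)|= 6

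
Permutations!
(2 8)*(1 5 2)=(1 5 2 8)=[0, 5, 8, 3, 4, 2, 6, 7, 1]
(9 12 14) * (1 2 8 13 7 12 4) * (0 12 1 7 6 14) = (0 12)(1 2 8 13 6 14 9 4 7) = [12, 2, 8, 3, 7, 5, 14, 1, 13, 4, 10, 11, 0, 6, 9]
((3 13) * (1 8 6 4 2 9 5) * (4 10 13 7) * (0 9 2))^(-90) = (0 7 13 6 1 9 4 3 10 8 5)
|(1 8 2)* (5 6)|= 6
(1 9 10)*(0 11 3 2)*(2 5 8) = [11, 9, 0, 5, 4, 8, 6, 7, 2, 10, 1, 3] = (0 11 3 5 8 2)(1 9 10)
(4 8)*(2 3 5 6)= [0, 1, 3, 5, 8, 6, 2, 7, 4]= (2 3 5 6)(4 8)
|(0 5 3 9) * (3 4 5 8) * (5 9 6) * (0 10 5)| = |(0 8 3 6)(4 9 10 5)| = 4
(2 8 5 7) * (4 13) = [0, 1, 8, 3, 13, 7, 6, 2, 5, 9, 10, 11, 12, 4] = (2 8 5 7)(4 13)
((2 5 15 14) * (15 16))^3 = (2 15 5 14 16)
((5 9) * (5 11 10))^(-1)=(5 10 11 9)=((5 9 11 10))^(-1)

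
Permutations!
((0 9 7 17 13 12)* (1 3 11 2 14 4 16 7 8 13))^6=(0 9 8 13 12)(1 16 2)(3 7 14)(4 11 17)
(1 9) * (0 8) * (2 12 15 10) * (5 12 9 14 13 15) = (0 8)(1 14 13 15 10 2 9)(5 12) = [8, 14, 9, 3, 4, 12, 6, 7, 0, 1, 2, 11, 5, 15, 13, 10]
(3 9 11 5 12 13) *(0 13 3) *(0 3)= (0 13 3 9 11 5 12)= [13, 1, 2, 9, 4, 12, 6, 7, 8, 11, 10, 5, 0, 3]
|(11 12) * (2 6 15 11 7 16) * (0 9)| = 14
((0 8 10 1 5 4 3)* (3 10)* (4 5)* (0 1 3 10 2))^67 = ((0 8 10 3 1 4 2))^67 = (0 1 8 4 10 2 3)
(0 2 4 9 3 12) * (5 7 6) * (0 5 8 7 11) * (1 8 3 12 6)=(0 2 4 9 12 5 11)(1 8 7)(3 6)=[2, 8, 4, 6, 9, 11, 3, 1, 7, 12, 10, 0, 5]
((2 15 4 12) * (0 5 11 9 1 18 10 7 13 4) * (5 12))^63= ((0 12 2 15)(1 18 10 7 13 4 5 11 9))^63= (18)(0 15 2 12)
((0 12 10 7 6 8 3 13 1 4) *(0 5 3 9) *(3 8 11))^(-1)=(0 9 8 5 4 1 13 3 11 6 7 10 12)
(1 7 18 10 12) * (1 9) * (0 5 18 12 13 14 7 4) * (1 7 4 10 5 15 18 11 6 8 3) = (0 15 18 5 11 6 8 3 1 10 13 14 4)(7 12 9) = [15, 10, 2, 1, 0, 11, 8, 12, 3, 7, 13, 6, 9, 14, 4, 18, 16, 17, 5]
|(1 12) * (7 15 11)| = |(1 12)(7 15 11)| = 6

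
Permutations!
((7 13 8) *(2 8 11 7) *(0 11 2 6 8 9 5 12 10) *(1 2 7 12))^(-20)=(13)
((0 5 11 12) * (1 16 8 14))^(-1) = ((0 5 11 12)(1 16 8 14))^(-1) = (0 12 11 5)(1 14 8 16)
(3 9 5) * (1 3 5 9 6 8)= [0, 3, 2, 6, 4, 5, 8, 7, 1, 9]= (9)(1 3 6 8)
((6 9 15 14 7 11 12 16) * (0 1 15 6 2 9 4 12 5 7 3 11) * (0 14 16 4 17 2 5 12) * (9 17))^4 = (17)(0 5 11 1 7 12 15 14 4 16 3)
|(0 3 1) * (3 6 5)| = 5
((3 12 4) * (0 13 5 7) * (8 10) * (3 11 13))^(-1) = (0 7 5 13 11 4 12 3)(8 10)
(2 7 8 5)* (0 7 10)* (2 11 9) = (0 7 8 5 11 9 2 10) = [7, 1, 10, 3, 4, 11, 6, 8, 5, 2, 0, 9]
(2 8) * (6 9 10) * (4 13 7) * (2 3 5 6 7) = (2 8 3 5 6 9 10 7 4 13) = [0, 1, 8, 5, 13, 6, 9, 4, 3, 10, 7, 11, 12, 2]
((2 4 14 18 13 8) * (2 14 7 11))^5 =((2 4 7 11)(8 14 18 13))^5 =(2 4 7 11)(8 14 18 13)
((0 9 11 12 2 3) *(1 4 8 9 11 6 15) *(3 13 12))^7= (0 11 3)(1 4 8 9 6 15)(2 13 12)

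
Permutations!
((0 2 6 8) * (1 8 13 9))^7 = ((0 2 6 13 9 1 8))^7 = (13)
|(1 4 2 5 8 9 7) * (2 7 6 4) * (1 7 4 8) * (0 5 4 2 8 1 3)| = |(0 5 3)(1 8 9 6)(2 4)| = 12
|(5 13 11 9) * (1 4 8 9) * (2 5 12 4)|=|(1 2 5 13 11)(4 8 9 12)|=20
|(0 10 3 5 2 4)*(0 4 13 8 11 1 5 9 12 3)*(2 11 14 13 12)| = 12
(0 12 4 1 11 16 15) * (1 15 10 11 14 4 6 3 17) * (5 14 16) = (0 12 6 3 17 1 16 10 11 5 14 4 15) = [12, 16, 2, 17, 15, 14, 3, 7, 8, 9, 11, 5, 6, 13, 4, 0, 10, 1]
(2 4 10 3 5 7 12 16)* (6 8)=[0, 1, 4, 5, 10, 7, 8, 12, 6, 9, 3, 11, 16, 13, 14, 15, 2]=(2 4 10 3 5 7 12 16)(6 8)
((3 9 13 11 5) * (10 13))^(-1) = (3 5 11 13 10 9)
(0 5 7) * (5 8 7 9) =(0 8 7)(5 9) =[8, 1, 2, 3, 4, 9, 6, 0, 7, 5]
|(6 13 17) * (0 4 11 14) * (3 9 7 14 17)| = 10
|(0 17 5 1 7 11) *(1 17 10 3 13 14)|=8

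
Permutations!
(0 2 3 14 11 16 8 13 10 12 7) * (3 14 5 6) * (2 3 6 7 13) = [3, 1, 14, 5, 4, 7, 6, 0, 2, 9, 12, 16, 13, 10, 11, 15, 8] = (0 3 5 7)(2 14 11 16 8)(10 12 13)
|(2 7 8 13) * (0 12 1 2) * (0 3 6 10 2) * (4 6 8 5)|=|(0 12 1)(2 7 5 4 6 10)(3 8 13)|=6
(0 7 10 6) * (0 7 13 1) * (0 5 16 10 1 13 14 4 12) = (0 14 4 12)(1 5 16 10 6 7) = [14, 5, 2, 3, 12, 16, 7, 1, 8, 9, 6, 11, 0, 13, 4, 15, 10]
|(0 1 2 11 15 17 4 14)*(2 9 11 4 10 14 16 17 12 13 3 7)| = 15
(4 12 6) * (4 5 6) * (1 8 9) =(1 8 9)(4 12)(5 6) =[0, 8, 2, 3, 12, 6, 5, 7, 9, 1, 10, 11, 4]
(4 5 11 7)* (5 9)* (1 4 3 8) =[0, 4, 2, 8, 9, 11, 6, 3, 1, 5, 10, 7] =(1 4 9 5 11 7 3 8)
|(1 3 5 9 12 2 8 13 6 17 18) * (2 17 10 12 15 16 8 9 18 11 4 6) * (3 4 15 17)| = |(1 4 6 10 12 3 5 18)(2 9 17 11 15 16 8 13)| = 8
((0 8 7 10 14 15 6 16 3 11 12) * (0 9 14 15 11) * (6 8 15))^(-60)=(0 10)(3 7)(6 15)(8 16)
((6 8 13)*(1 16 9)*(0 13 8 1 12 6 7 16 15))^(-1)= ((0 13 7 16 9 12 6 1 15))^(-1)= (0 15 1 6 12 9 16 7 13)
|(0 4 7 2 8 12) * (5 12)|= 7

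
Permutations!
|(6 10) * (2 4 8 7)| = |(2 4 8 7)(6 10)| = 4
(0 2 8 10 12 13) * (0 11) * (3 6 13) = [2, 1, 8, 6, 4, 5, 13, 7, 10, 9, 12, 0, 3, 11] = (0 2 8 10 12 3 6 13 11)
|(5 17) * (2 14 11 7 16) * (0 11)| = |(0 11 7 16 2 14)(5 17)| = 6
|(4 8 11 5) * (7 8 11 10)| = 3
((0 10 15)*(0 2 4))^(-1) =((0 10 15 2 4))^(-1) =(0 4 2 15 10)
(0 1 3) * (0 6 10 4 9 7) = (0 1 3 6 10 4 9 7) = [1, 3, 2, 6, 9, 5, 10, 0, 8, 7, 4]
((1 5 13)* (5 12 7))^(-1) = (1 13 5 7 12)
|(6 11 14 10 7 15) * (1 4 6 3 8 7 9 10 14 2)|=20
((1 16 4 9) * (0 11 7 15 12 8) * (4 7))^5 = (0 16)(1 8)(4 15)(7 11)(9 12)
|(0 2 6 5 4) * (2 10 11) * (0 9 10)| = 7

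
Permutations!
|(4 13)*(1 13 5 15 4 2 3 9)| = 15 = |(1 13 2 3 9)(4 5 15)|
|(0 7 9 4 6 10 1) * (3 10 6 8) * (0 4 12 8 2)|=10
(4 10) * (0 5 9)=[5, 1, 2, 3, 10, 9, 6, 7, 8, 0, 4]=(0 5 9)(4 10)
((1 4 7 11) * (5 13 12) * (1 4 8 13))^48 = ((1 8 13 12 5)(4 7 11))^48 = (1 12 8 5 13)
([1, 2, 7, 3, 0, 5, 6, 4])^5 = (7)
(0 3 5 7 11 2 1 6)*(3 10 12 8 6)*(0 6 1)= (0 10 12 8 1 3 5 7 11 2)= [10, 3, 0, 5, 4, 7, 6, 11, 1, 9, 12, 2, 8]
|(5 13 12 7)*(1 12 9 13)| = 4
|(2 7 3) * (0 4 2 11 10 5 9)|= |(0 4 2 7 3 11 10 5 9)|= 9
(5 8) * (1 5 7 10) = (1 5 8 7 10) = [0, 5, 2, 3, 4, 8, 6, 10, 7, 9, 1]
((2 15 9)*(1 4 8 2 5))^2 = ((1 4 8 2 15 9 5))^2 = (1 8 15 5 4 2 9)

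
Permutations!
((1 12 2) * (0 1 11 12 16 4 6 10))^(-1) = (0 10 6 4 16 1)(2 12 11)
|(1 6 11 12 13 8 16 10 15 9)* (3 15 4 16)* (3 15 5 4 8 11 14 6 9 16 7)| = |(1 9)(3 5 4 7)(6 14)(8 15 16 10)(11 12 13)| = 12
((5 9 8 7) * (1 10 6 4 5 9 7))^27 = (1 4 9 10 5 8 6 7)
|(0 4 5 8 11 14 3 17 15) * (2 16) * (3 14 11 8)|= 6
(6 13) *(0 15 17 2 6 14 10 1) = (0 15 17 2 6 13 14 10 1) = [15, 0, 6, 3, 4, 5, 13, 7, 8, 9, 1, 11, 12, 14, 10, 17, 16, 2]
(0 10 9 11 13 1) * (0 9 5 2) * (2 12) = (0 10 5 12 2)(1 9 11 13) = [10, 9, 0, 3, 4, 12, 6, 7, 8, 11, 5, 13, 2, 1]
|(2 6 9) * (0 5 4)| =|(0 5 4)(2 6 9)| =3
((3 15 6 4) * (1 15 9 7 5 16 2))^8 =(1 16 7 3 6)(2 5 9 4 15)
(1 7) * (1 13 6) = (1 7 13 6) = [0, 7, 2, 3, 4, 5, 1, 13, 8, 9, 10, 11, 12, 6]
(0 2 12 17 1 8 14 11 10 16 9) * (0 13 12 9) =(0 2 9 13 12 17 1 8 14 11 10 16) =[2, 8, 9, 3, 4, 5, 6, 7, 14, 13, 16, 10, 17, 12, 11, 15, 0, 1]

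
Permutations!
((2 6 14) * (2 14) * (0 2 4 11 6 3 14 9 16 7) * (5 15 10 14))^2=((0 2 3 5 15 10 14 9 16 7)(4 11 6))^2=(0 3 15 14 16)(2 5 10 9 7)(4 6 11)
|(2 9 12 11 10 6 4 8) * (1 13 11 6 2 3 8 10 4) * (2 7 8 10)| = 8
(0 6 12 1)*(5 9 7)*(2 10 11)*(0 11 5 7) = (0 6 12 1 11 2 10 5 9) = [6, 11, 10, 3, 4, 9, 12, 7, 8, 0, 5, 2, 1]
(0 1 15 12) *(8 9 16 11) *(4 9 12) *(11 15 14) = (0 1 14 11 8 12)(4 9 16 15) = [1, 14, 2, 3, 9, 5, 6, 7, 12, 16, 10, 8, 0, 13, 11, 4, 15]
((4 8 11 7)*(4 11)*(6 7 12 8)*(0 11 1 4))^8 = (12)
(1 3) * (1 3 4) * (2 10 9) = [0, 4, 10, 3, 1, 5, 6, 7, 8, 2, 9] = (1 4)(2 10 9)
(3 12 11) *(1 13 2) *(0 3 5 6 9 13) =[3, 0, 1, 12, 4, 6, 9, 7, 8, 13, 10, 5, 11, 2] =(0 3 12 11 5 6 9 13 2 1)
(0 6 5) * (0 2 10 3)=(0 6 5 2 10 3)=[6, 1, 10, 0, 4, 2, 5, 7, 8, 9, 3]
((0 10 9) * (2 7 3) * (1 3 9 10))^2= ((10)(0 1 3 2 7 9))^2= (10)(0 3 7)(1 2 9)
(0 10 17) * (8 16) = (0 10 17)(8 16) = [10, 1, 2, 3, 4, 5, 6, 7, 16, 9, 17, 11, 12, 13, 14, 15, 8, 0]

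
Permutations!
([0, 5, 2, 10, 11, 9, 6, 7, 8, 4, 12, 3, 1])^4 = (1 11)(3 5)(4 12)(9 10)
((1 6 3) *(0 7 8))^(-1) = (0 8 7)(1 3 6)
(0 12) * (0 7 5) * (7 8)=[12, 1, 2, 3, 4, 0, 6, 5, 7, 9, 10, 11, 8]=(0 12 8 7 5)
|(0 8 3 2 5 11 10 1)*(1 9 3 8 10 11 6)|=8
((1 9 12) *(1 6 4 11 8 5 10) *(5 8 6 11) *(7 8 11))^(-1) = ((1 9 12 7 8 11 6 4 5 10))^(-1) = (1 10 5 4 6 11 8 7 12 9)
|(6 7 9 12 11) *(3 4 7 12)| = |(3 4 7 9)(6 12 11)| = 12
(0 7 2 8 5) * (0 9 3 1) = (0 7 2 8 5 9 3 1) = [7, 0, 8, 1, 4, 9, 6, 2, 5, 3]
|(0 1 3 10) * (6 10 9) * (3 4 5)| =|(0 1 4 5 3 9 6 10)| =8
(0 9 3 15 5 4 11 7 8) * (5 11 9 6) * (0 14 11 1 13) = (0 6 5 4 9 3 15 1 13)(7 8 14 11) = [6, 13, 2, 15, 9, 4, 5, 8, 14, 3, 10, 7, 12, 0, 11, 1]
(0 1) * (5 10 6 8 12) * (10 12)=(0 1)(5 12)(6 8 10)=[1, 0, 2, 3, 4, 12, 8, 7, 10, 9, 6, 11, 5]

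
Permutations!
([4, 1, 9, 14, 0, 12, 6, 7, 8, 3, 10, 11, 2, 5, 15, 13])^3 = (0 4)(2 14 5 9 15 12 3 13)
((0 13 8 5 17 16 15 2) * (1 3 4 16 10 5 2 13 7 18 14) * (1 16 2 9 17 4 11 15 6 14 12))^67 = ((0 7 18 12 1 3 11 15 13 8 9 17 10 5 4 2)(6 14 16))^67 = (0 12 11 8 10 2 18 3 13 17 4 7 1 15 9 5)(6 14 16)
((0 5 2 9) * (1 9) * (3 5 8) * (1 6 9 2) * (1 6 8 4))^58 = (0 8 9 2 6 1 5 4 3)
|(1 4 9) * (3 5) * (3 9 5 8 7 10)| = 4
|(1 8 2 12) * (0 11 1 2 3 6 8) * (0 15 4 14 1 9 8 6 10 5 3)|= |(0 11 9 8)(1 15 4 14)(2 12)(3 10 5)|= 12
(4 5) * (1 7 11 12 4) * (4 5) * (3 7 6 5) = (1 6 5)(3 7 11 12) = [0, 6, 2, 7, 4, 1, 5, 11, 8, 9, 10, 12, 3]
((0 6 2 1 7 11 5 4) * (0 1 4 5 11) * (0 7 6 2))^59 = ((11)(0 2 4 1 6))^59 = (11)(0 6 1 4 2)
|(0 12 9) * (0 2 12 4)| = |(0 4)(2 12 9)| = 6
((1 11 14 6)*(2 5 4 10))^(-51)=(1 11 14 6)(2 5 4 10)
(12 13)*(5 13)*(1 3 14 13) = (1 3 14 13 12 5) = [0, 3, 2, 14, 4, 1, 6, 7, 8, 9, 10, 11, 5, 12, 13]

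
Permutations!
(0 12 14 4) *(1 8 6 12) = [1, 8, 2, 3, 0, 5, 12, 7, 6, 9, 10, 11, 14, 13, 4] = (0 1 8 6 12 14 4)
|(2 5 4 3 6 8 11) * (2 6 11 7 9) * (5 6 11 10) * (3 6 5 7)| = |(11)(2 5 4 6 8 3 10 7 9)| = 9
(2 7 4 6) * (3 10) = [0, 1, 7, 10, 6, 5, 2, 4, 8, 9, 3] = (2 7 4 6)(3 10)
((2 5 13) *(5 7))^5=(2 7 5 13)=((2 7 5 13))^5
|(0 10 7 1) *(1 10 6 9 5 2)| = 6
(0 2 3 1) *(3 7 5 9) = [2, 0, 7, 1, 4, 9, 6, 5, 8, 3] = (0 2 7 5 9 3 1)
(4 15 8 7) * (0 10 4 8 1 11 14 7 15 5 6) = (0 10 4 5 6)(1 11 14 7 8 15) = [10, 11, 2, 3, 5, 6, 0, 8, 15, 9, 4, 14, 12, 13, 7, 1]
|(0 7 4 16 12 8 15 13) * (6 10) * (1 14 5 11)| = 8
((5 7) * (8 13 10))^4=(8 13 10)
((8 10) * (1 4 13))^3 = ((1 4 13)(8 10))^3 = (13)(8 10)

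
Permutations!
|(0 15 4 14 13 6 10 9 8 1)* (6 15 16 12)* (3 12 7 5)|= |(0 16 7 5 3 12 6 10 9 8 1)(4 14 13 15)|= 44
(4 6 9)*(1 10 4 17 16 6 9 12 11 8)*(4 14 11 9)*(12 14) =[0, 10, 2, 3, 4, 5, 14, 7, 1, 17, 12, 8, 9, 13, 11, 15, 6, 16] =(1 10 12 9 17 16 6 14 11 8)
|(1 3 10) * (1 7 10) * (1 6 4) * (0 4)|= |(0 4 1 3 6)(7 10)|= 10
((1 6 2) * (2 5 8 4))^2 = (1 5 4)(2 6 8)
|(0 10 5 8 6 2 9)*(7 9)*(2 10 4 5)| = 9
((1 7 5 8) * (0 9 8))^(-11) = (0 9 8 1 7 5)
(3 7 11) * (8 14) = (3 7 11)(8 14) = [0, 1, 2, 7, 4, 5, 6, 11, 14, 9, 10, 3, 12, 13, 8]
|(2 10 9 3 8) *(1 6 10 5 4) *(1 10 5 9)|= |(1 6 5 4 10)(2 9 3 8)|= 20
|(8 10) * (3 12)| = |(3 12)(8 10)| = 2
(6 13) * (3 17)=(3 17)(6 13)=[0, 1, 2, 17, 4, 5, 13, 7, 8, 9, 10, 11, 12, 6, 14, 15, 16, 3]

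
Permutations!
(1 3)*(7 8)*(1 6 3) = (3 6)(7 8) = [0, 1, 2, 6, 4, 5, 3, 8, 7]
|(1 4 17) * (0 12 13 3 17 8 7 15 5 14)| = 12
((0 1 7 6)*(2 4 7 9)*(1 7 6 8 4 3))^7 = ((0 7 8 4 6)(1 9 2 3))^7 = (0 8 6 7 4)(1 3 2 9)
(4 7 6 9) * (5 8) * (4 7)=[0, 1, 2, 3, 4, 8, 9, 6, 5, 7]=(5 8)(6 9 7)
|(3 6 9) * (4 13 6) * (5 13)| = |(3 4 5 13 6 9)| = 6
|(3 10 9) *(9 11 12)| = |(3 10 11 12 9)| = 5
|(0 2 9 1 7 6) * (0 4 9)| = |(0 2)(1 7 6 4 9)| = 10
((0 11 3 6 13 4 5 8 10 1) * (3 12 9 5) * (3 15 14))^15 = (0 1 10 8 5 9 12 11)(3 4)(6 15)(13 14) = ((0 11 12 9 5 8 10 1)(3 6 13 4 15 14))^15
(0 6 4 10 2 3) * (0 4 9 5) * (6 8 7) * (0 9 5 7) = (0 8)(2 3 4 10)(5 9 7 6) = [8, 1, 3, 4, 10, 9, 5, 6, 0, 7, 2]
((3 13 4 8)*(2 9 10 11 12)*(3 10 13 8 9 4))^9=(13)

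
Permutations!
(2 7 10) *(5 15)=(2 7 10)(5 15)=[0, 1, 7, 3, 4, 15, 6, 10, 8, 9, 2, 11, 12, 13, 14, 5]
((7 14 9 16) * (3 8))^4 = (16)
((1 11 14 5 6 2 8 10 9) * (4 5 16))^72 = ((1 11 14 16 4 5 6 2 8 10 9))^72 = (1 6 11 2 14 8 16 10 4 9 5)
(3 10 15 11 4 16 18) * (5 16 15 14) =(3 10 14 5 16 18)(4 15 11) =[0, 1, 2, 10, 15, 16, 6, 7, 8, 9, 14, 4, 12, 13, 5, 11, 18, 17, 3]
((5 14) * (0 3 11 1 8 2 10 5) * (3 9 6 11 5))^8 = ((0 9 6 11 1 8 2 10 3 5 14))^8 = (0 3 8 6 14 10 1 9 5 2 11)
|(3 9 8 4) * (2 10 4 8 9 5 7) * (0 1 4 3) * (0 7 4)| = |(0 1)(2 10 3 5 4 7)| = 6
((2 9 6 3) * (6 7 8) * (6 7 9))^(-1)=((9)(2 6 3)(7 8))^(-1)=(9)(2 3 6)(7 8)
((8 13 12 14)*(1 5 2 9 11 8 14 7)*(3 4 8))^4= (14)(1 11 13 5 3 12 2 4 7 9 8)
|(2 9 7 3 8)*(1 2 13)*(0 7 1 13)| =|(13)(0 7 3 8)(1 2 9)| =12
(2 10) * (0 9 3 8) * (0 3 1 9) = (1 9)(2 10)(3 8) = [0, 9, 10, 8, 4, 5, 6, 7, 3, 1, 2]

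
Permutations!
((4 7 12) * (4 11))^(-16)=((4 7 12 11))^(-16)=(12)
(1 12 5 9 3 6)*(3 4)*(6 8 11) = (1 12 5 9 4 3 8 11 6) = [0, 12, 2, 8, 3, 9, 1, 7, 11, 4, 10, 6, 5]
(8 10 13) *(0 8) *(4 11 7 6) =[8, 1, 2, 3, 11, 5, 4, 6, 10, 9, 13, 7, 12, 0] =(0 8 10 13)(4 11 7 6)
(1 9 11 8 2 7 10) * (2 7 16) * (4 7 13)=[0, 9, 16, 3, 7, 5, 6, 10, 13, 11, 1, 8, 12, 4, 14, 15, 2]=(1 9 11 8 13 4 7 10)(2 16)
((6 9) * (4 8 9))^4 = (9)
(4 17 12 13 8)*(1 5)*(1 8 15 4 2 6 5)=(2 6 5 8)(4 17 12 13 15)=[0, 1, 6, 3, 17, 8, 5, 7, 2, 9, 10, 11, 13, 15, 14, 4, 16, 12]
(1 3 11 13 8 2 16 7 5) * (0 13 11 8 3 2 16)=(0 13 3 8 16 7 5 1 2)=[13, 2, 0, 8, 4, 1, 6, 5, 16, 9, 10, 11, 12, 3, 14, 15, 7]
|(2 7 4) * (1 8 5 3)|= |(1 8 5 3)(2 7 4)|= 12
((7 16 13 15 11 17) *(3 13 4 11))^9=((3 13 15)(4 11 17 7 16))^9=(4 16 7 17 11)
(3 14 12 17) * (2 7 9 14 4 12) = (2 7 9 14)(3 4 12 17) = [0, 1, 7, 4, 12, 5, 6, 9, 8, 14, 10, 11, 17, 13, 2, 15, 16, 3]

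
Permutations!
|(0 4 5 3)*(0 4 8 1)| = |(0 8 1)(3 4 5)| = 3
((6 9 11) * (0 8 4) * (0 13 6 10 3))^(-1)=((0 8 4 13 6 9 11 10 3))^(-1)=(0 3 10 11 9 6 13 4 8)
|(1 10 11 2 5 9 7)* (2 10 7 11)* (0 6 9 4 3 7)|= |(0 6 9 11 10 2 5 4 3 7 1)|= 11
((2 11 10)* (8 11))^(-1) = (2 10 11 8)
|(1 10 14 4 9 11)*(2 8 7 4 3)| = |(1 10 14 3 2 8 7 4 9 11)| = 10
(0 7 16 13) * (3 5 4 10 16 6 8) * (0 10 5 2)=[7, 1, 0, 2, 5, 4, 8, 6, 3, 9, 16, 11, 12, 10, 14, 15, 13]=(0 7 6 8 3 2)(4 5)(10 16 13)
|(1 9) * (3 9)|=|(1 3 9)|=3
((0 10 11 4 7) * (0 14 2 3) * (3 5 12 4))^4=((0 10 11 3)(2 5 12 4 7 14))^4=(2 7 12)(4 5 14)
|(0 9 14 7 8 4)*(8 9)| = |(0 8 4)(7 9 14)| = 3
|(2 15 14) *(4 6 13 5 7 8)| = |(2 15 14)(4 6 13 5 7 8)| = 6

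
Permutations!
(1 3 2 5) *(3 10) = (1 10 3 2 5) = [0, 10, 5, 2, 4, 1, 6, 7, 8, 9, 3]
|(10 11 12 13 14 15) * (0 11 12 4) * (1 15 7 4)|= 10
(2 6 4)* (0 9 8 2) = (0 9 8 2 6 4) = [9, 1, 6, 3, 0, 5, 4, 7, 2, 8]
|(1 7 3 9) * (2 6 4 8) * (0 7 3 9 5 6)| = |(0 7 9 1 3 5 6 4 8 2)| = 10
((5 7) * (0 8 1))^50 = (0 1 8)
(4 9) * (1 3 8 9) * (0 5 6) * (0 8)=(0 5 6 8 9 4 1 3)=[5, 3, 2, 0, 1, 6, 8, 7, 9, 4]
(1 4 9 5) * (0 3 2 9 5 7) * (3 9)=(0 9 7)(1 4 5)(2 3)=[9, 4, 3, 2, 5, 1, 6, 0, 8, 7]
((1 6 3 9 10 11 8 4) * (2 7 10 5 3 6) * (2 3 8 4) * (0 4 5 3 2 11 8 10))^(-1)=(0 7 2 1 4)(3 9)(5 11 8 10)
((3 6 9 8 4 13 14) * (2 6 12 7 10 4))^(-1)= (2 8 9 6)(3 14 13 4 10 7 12)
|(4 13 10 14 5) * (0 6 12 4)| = 8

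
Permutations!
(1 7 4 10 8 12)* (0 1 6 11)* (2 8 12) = [1, 7, 8, 3, 10, 5, 11, 4, 2, 9, 12, 0, 6] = (0 1 7 4 10 12 6 11)(2 8)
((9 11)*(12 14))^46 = ((9 11)(12 14))^46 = (14)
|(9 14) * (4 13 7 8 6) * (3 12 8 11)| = 8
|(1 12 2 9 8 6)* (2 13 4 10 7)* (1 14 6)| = 18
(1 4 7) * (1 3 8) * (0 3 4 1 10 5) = (0 3 8 10 5)(4 7) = [3, 1, 2, 8, 7, 0, 6, 4, 10, 9, 5]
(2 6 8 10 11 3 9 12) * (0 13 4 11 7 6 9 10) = (0 13 4 11 3 10 7 6 8)(2 9 12) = [13, 1, 9, 10, 11, 5, 8, 6, 0, 12, 7, 3, 2, 4]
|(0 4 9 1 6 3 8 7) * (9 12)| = 9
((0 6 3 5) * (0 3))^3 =((0 6)(3 5))^3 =(0 6)(3 5)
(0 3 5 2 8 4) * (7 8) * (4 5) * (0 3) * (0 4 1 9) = [4, 9, 7, 1, 3, 2, 6, 8, 5, 0] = (0 4 3 1 9)(2 7 8 5)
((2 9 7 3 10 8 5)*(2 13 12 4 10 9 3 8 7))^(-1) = ((2 3 9)(4 10 7 8 5 13 12))^(-1) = (2 9 3)(4 12 13 5 8 7 10)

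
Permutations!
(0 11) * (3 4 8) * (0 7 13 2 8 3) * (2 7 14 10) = [11, 1, 8, 4, 3, 5, 6, 13, 0, 9, 2, 14, 12, 7, 10] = (0 11 14 10 2 8)(3 4)(7 13)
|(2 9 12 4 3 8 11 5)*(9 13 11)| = |(2 13 11 5)(3 8 9 12 4)| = 20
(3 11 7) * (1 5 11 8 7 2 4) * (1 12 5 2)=(1 2 4 12 5 11)(3 8 7)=[0, 2, 4, 8, 12, 11, 6, 3, 7, 9, 10, 1, 5]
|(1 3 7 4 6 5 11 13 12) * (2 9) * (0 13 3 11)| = 10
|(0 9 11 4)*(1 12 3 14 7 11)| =9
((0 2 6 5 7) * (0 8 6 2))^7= (5 6 8 7)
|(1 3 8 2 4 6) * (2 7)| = 7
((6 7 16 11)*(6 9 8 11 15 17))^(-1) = ((6 7 16 15 17)(8 11 9))^(-1) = (6 17 15 16 7)(8 9 11)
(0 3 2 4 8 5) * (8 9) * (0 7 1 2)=[3, 2, 4, 0, 9, 7, 6, 1, 5, 8]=(0 3)(1 2 4 9 8 5 7)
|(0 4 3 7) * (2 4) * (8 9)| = 10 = |(0 2 4 3 7)(8 9)|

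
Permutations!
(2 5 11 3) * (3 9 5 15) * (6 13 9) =[0, 1, 15, 2, 4, 11, 13, 7, 8, 5, 10, 6, 12, 9, 14, 3] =(2 15 3)(5 11 6 13 9)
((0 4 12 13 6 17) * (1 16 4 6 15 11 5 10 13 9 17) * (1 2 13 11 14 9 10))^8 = (17)(1 16 4 12 10 11 5)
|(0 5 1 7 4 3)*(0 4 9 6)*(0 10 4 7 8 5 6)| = 21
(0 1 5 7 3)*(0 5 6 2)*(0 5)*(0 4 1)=[0, 6, 5, 4, 1, 7, 2, 3]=(1 6 2 5 7 3 4)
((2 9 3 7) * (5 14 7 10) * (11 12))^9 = ((2 9 3 10 5 14 7)(11 12))^9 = (2 3 5 7 9 10 14)(11 12)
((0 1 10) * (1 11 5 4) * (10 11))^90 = ((0 10)(1 11 5 4))^90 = (1 5)(4 11)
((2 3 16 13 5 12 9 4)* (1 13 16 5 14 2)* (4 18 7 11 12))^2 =((1 13 14 2 3 5 4)(7 11 12 9 18))^2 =(1 14 3 4 13 2 5)(7 12 18 11 9)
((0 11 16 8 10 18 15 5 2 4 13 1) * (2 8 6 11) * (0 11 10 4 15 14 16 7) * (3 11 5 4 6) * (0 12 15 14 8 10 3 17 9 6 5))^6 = (0 6 4 16 7)(1 9 15 14 11)(2 3 13 17 12)(5 18)(8 10)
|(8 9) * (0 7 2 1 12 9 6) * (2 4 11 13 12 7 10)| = |(0 10 2 1 7 4 11 13 12 9 8 6)| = 12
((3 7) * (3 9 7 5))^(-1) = (3 5)(7 9) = ((3 5)(7 9))^(-1)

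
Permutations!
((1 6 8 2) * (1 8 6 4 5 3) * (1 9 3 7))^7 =(1 7 5 4)(2 8)(3 9)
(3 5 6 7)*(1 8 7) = (1 8 7 3 5 6) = [0, 8, 2, 5, 4, 6, 1, 3, 7]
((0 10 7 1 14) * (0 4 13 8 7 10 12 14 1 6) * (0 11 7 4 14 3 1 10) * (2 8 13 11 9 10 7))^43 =(14)(0 1 9 12 7 10 3 6)(2 11 4 8)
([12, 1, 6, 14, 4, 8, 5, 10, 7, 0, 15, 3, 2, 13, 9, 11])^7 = [10, 1, 11, 5, 4, 14, 3, 0, 9, 7, 12, 6, 15, 13, 8, 2]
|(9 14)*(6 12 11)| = |(6 12 11)(9 14)| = 6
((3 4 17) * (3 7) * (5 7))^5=((3 4 17 5 7))^5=(17)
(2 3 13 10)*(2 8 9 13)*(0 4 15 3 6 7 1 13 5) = (0 4 15 3 2 6 7 1 13 10 8 9 5) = [4, 13, 6, 2, 15, 0, 7, 1, 9, 5, 8, 11, 12, 10, 14, 3]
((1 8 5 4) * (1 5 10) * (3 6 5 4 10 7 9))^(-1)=((1 8 7 9 3 6 5 10))^(-1)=(1 10 5 6 3 9 7 8)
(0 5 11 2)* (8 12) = (0 5 11 2)(8 12) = [5, 1, 0, 3, 4, 11, 6, 7, 12, 9, 10, 2, 8]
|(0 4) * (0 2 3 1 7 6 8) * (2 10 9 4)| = 21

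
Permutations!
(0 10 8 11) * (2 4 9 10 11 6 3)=(0 11)(2 4 9 10 8 6 3)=[11, 1, 4, 2, 9, 5, 3, 7, 6, 10, 8, 0]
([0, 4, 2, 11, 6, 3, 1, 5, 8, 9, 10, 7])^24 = [0, 1, 2, 3, 4, 5, 6, 7, 8, 9, 10, 11]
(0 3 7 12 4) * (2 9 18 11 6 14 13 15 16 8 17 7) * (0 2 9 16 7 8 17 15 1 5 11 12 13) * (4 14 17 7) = (0 3 9 18 12 14)(1 5 11 6 17 8 15 4 2 16 7 13) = [3, 5, 16, 9, 2, 11, 17, 13, 15, 18, 10, 6, 14, 1, 0, 4, 7, 8, 12]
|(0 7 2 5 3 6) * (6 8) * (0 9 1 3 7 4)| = 30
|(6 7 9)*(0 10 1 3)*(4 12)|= 12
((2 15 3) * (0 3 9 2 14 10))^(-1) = ((0 3 14 10)(2 15 9))^(-1) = (0 10 14 3)(2 9 15)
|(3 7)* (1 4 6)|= 6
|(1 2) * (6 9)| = |(1 2)(6 9)| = 2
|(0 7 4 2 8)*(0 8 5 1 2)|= 3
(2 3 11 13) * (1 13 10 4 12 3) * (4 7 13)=(1 4 12 3 11 10 7 13 2)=[0, 4, 1, 11, 12, 5, 6, 13, 8, 9, 7, 10, 3, 2]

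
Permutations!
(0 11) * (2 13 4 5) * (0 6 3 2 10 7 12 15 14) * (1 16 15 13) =(0 11 6 3 2 1 16 15 14)(4 5 10 7 12 13) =[11, 16, 1, 2, 5, 10, 3, 12, 8, 9, 7, 6, 13, 4, 0, 14, 15]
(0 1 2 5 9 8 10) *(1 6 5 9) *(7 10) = (0 6 5 1 2 9 8 7 10) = [6, 2, 9, 3, 4, 1, 5, 10, 7, 8, 0]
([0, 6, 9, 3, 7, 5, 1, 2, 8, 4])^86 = (2 4)(7 9)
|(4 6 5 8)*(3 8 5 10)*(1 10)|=|(1 10 3 8 4 6)|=6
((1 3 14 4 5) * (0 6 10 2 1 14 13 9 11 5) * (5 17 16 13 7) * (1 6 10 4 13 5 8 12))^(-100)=((0 10 2 6 4)(1 3 7 8 12)(5 14 13 9 11 17 16))^(-100)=(5 17 9 14 16 11 13)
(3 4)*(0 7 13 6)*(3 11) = (0 7 13 6)(3 4 11) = [7, 1, 2, 4, 11, 5, 0, 13, 8, 9, 10, 3, 12, 6]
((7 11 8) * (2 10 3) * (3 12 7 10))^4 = (7 12 10 8 11)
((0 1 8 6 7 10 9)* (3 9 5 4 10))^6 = (10)(0 9 3 7 6 8 1)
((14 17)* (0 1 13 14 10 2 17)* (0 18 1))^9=((1 13 14 18)(2 17 10))^9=(1 13 14 18)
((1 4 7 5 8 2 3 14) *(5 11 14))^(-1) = (1 14 11 7 4)(2 8 5 3)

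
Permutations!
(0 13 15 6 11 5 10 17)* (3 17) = (0 13 15 6 11 5 10 3 17) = [13, 1, 2, 17, 4, 10, 11, 7, 8, 9, 3, 5, 12, 15, 14, 6, 16, 0]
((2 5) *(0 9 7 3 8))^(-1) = ((0 9 7 3 8)(2 5))^(-1) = (0 8 3 7 9)(2 5)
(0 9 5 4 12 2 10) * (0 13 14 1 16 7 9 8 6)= (0 8 6)(1 16 7 9 5 4 12 2 10 13 14)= [8, 16, 10, 3, 12, 4, 0, 9, 6, 5, 13, 11, 2, 14, 1, 15, 7]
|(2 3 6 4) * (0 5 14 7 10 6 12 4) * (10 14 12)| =8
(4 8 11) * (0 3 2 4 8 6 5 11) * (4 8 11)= (11)(0 3 2 8)(4 6 5)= [3, 1, 8, 2, 6, 4, 5, 7, 0, 9, 10, 11]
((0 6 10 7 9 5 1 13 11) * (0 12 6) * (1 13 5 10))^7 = (1 5 13 11 12 6)(7 9 10)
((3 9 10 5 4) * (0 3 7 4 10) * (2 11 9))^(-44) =(0 3 2 11 9)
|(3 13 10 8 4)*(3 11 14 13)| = 6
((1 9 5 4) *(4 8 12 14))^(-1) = (1 4 14 12 8 5 9)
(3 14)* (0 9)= [9, 1, 2, 14, 4, 5, 6, 7, 8, 0, 10, 11, 12, 13, 3]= (0 9)(3 14)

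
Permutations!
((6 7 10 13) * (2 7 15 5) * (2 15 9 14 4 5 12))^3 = (2 13 14 15 7 6 4 12 10 9 5)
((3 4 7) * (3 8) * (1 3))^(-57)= (1 7 3 8 4)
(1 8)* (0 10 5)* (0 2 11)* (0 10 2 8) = [2, 0, 11, 3, 4, 8, 6, 7, 1, 9, 5, 10] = (0 2 11 10 5 8 1)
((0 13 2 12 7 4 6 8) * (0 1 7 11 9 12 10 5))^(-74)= (0 13 2 10 5)(1 7 4 6 8)(9 12 11)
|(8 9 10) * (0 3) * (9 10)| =2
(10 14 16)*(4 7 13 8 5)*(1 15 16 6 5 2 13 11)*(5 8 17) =(1 15 16 10 14 6 8 2 13 17 5 4 7 11) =[0, 15, 13, 3, 7, 4, 8, 11, 2, 9, 14, 1, 12, 17, 6, 16, 10, 5]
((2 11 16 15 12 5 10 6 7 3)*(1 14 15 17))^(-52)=(17)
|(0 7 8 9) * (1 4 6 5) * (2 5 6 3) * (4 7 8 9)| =|(0 8 4 3 2 5 1 7 9)| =9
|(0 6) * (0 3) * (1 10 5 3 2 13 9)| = 9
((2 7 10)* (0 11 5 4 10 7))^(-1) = ((0 11 5 4 10 2))^(-1) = (0 2 10 4 5 11)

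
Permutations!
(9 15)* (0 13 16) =(0 13 16)(9 15) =[13, 1, 2, 3, 4, 5, 6, 7, 8, 15, 10, 11, 12, 16, 14, 9, 0]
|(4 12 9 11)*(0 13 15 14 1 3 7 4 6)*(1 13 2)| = 30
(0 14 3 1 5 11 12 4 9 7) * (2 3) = (0 14 2 3 1 5 11 12 4 9 7) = [14, 5, 3, 1, 9, 11, 6, 0, 8, 7, 10, 12, 4, 13, 2]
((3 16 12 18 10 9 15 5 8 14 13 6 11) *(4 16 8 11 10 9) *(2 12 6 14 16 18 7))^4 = (2 12 7)(3 10 15 8 4 5 16 18 11 6 9)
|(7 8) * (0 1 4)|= |(0 1 4)(7 8)|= 6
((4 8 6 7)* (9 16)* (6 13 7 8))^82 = (16)(4 8 7 6 13)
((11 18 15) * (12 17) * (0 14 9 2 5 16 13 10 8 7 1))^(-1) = ((0 14 9 2 5 16 13 10 8 7 1)(11 18 15)(12 17))^(-1) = (0 1 7 8 10 13 16 5 2 9 14)(11 15 18)(12 17)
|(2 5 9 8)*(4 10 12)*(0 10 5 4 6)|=|(0 10 12 6)(2 4 5 9 8)|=20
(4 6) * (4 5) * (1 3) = (1 3)(4 6 5) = [0, 3, 2, 1, 6, 4, 5]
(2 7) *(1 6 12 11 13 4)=(1 6 12 11 13 4)(2 7)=[0, 6, 7, 3, 1, 5, 12, 2, 8, 9, 10, 13, 11, 4]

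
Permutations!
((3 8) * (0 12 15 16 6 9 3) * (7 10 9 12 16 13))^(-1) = (0 8 3 9 10 7 13 15 12 6 16)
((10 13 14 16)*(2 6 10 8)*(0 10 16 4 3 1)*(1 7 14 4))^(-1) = (0 1 14 7 3 4 13 10)(2 8 16 6)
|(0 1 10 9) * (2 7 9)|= |(0 1 10 2 7 9)|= 6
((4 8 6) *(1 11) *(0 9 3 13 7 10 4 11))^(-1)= (0 1 11 6 8 4 10 7 13 3 9)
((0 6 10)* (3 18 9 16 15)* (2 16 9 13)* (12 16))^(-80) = (0 6 10)(2 3 12 18 16 13 15)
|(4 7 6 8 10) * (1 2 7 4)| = |(1 2 7 6 8 10)| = 6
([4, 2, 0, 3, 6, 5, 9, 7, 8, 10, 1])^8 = (0 4 6 9 10 1 2)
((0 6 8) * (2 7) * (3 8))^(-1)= (0 8 3 6)(2 7)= ((0 6 3 8)(2 7))^(-1)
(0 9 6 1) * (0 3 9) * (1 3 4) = (1 4)(3 9 6) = [0, 4, 2, 9, 1, 5, 3, 7, 8, 6]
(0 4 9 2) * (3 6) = [4, 1, 0, 6, 9, 5, 3, 7, 8, 2] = (0 4 9 2)(3 6)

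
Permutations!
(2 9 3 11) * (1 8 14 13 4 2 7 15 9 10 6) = [0, 8, 10, 11, 2, 5, 1, 15, 14, 3, 6, 7, 12, 4, 13, 9] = (1 8 14 13 4 2 10 6)(3 11 7 15 9)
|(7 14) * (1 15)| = 2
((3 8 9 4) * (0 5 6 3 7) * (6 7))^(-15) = ((0 5 7)(3 8 9 4 6))^(-15) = (9)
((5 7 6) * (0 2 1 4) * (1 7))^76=((0 2 7 6 5 1 4))^76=(0 4 1 5 6 7 2)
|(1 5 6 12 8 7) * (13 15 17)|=6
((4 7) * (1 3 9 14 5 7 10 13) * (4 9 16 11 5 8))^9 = (1 4 9 11)(3 10 14 5)(7 16 13 8)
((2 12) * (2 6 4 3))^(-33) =(2 6 3 12 4) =((2 12 6 4 3))^(-33)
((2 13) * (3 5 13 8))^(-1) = ((2 8 3 5 13))^(-1) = (2 13 5 3 8)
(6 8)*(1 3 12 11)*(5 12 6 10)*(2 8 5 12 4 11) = [0, 3, 8, 6, 11, 4, 5, 7, 10, 9, 12, 1, 2] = (1 3 6 5 4 11)(2 8 10 12)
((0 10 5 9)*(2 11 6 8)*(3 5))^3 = (0 5 10 9 3)(2 8 6 11)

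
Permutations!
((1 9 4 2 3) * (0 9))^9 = (0 2)(1 4)(3 9)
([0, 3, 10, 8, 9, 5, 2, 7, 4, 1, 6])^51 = [0, 3, 2, 8, 9, 5, 6, 7, 4, 1, 10]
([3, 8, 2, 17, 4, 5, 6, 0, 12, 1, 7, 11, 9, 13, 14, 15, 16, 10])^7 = [17, 9, 2, 10, 4, 5, 6, 3, 1, 12, 0, 11, 8, 13, 14, 15, 16, 7]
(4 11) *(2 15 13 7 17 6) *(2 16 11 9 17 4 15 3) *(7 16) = (2 3)(4 9 17 6 7)(11 15 13 16) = [0, 1, 3, 2, 9, 5, 7, 4, 8, 17, 10, 15, 12, 16, 14, 13, 11, 6]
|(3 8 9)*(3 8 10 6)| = 6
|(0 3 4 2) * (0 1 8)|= 6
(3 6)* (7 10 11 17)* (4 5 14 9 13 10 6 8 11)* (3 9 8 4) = (3 4 5 14 8 11 17 7 6 9 13 10) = [0, 1, 2, 4, 5, 14, 9, 6, 11, 13, 3, 17, 12, 10, 8, 15, 16, 7]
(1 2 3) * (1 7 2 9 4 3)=(1 9 4 3 7 2)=[0, 9, 1, 7, 3, 5, 6, 2, 8, 4]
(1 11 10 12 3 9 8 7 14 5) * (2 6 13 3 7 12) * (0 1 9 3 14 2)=(0 1 11 10)(2 6 13 14 5 9 8 12 7)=[1, 11, 6, 3, 4, 9, 13, 2, 12, 8, 0, 10, 7, 14, 5]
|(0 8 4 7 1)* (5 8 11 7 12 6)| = |(0 11 7 1)(4 12 6 5 8)| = 20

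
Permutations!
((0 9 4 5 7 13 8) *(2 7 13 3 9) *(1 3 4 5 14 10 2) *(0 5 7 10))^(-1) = (0 14 4 7 9 3 1)(2 10)(5 8 13)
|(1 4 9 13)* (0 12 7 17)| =4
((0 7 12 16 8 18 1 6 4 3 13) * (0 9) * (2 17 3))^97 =(0 9 13 3 17 2 4 6 1 18 8 16 12 7)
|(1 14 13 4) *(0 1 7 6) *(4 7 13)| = 7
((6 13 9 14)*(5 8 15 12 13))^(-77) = (5 12 14 8 13 6 15 9)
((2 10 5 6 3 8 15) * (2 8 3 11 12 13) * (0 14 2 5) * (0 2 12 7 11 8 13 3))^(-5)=(15)(0 3 12 14)(2 10)(7 11)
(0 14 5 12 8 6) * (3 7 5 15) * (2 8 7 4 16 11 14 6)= (0 6)(2 8)(3 4 16 11 14 15)(5 12 7)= [6, 1, 8, 4, 16, 12, 0, 5, 2, 9, 10, 14, 7, 13, 15, 3, 11]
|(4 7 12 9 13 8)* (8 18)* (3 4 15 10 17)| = 11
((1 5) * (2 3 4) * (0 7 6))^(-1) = (0 6 7)(1 5)(2 4 3)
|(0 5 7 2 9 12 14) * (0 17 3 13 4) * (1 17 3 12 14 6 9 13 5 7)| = |(0 7 2 13 4)(1 17 12 6 9 14 3 5)| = 40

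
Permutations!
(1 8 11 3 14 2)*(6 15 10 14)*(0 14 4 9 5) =(0 14 2 1 8 11 3 6 15 10 4 9 5) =[14, 8, 1, 6, 9, 0, 15, 7, 11, 5, 4, 3, 12, 13, 2, 10]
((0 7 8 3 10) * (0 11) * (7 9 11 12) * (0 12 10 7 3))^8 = (0 9 11 12 3 7 8)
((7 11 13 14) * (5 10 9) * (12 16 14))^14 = (5 9 10)(7 13 16)(11 12 14)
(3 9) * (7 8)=(3 9)(7 8)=[0, 1, 2, 9, 4, 5, 6, 8, 7, 3]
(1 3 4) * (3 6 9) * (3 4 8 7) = (1 6 9 4)(3 8 7) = [0, 6, 2, 8, 1, 5, 9, 3, 7, 4]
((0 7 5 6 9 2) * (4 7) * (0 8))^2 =(0 7 6 2)(4 5 9 8)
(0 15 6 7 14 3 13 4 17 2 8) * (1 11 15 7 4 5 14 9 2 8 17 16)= [7, 11, 17, 13, 16, 14, 4, 9, 0, 2, 10, 15, 12, 5, 3, 6, 1, 8]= (0 7 9 2 17 8)(1 11 15 6 4 16)(3 13 5 14)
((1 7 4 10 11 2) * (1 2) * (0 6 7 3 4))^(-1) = (0 7 6)(1 11 10 4 3)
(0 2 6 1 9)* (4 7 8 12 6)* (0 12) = (0 2 4 7 8)(1 9 12 6) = [2, 9, 4, 3, 7, 5, 1, 8, 0, 12, 10, 11, 6]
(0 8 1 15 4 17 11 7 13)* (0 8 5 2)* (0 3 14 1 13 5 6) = (0 6)(1 15 4 17 11 7 5 2 3 14)(8 13) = [6, 15, 3, 14, 17, 2, 0, 5, 13, 9, 10, 7, 12, 8, 1, 4, 16, 11]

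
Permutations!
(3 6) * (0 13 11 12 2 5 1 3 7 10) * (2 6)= [13, 3, 5, 2, 4, 1, 7, 10, 8, 9, 0, 12, 6, 11]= (0 13 11 12 6 7 10)(1 3 2 5)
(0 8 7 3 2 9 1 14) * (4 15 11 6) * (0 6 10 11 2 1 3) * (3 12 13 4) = (0 8 7)(1 14 6 3)(2 9 12 13 4 15)(10 11) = [8, 14, 9, 1, 15, 5, 3, 0, 7, 12, 11, 10, 13, 4, 6, 2]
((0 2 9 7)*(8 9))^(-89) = ((0 2 8 9 7))^(-89) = (0 2 8 9 7)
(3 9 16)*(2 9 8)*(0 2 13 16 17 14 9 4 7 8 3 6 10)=(0 2 4 7 8 13 16 6 10)(9 17 14)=[2, 1, 4, 3, 7, 5, 10, 8, 13, 17, 0, 11, 12, 16, 9, 15, 6, 14]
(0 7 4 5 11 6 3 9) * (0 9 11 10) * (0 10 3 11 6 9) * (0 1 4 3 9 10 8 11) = (0 7 3 6)(1 4 5 9)(8 11 10) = [7, 4, 2, 6, 5, 9, 0, 3, 11, 1, 8, 10]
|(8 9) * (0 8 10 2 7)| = 6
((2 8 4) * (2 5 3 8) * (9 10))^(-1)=((3 8 4 5)(9 10))^(-1)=(3 5 4 8)(9 10)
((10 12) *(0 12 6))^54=((0 12 10 6))^54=(0 10)(6 12)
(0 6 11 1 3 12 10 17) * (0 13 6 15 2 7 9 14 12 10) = (0 15 2 7 9 14 12)(1 3 10 17 13 6 11) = [15, 3, 7, 10, 4, 5, 11, 9, 8, 14, 17, 1, 0, 6, 12, 2, 16, 13]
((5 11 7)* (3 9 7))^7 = ((3 9 7 5 11))^7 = (3 7 11 9 5)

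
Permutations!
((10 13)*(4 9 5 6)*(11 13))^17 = (4 9 5 6)(10 13 11)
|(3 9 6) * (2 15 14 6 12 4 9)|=15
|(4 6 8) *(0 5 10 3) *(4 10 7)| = |(0 5 7 4 6 8 10 3)| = 8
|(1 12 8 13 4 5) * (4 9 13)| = |(1 12 8 4 5)(9 13)| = 10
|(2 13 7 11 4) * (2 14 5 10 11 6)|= 20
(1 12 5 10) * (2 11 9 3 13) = (1 12 5 10)(2 11 9 3 13) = [0, 12, 11, 13, 4, 10, 6, 7, 8, 3, 1, 9, 5, 2]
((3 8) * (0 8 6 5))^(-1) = ((0 8 3 6 5))^(-1) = (0 5 6 3 8)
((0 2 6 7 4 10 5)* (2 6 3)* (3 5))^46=(0 2 10 7)(3 4 6 5)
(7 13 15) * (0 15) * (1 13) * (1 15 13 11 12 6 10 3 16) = (0 13)(1 11 12 6 10 3 16)(7 15) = [13, 11, 2, 16, 4, 5, 10, 15, 8, 9, 3, 12, 6, 0, 14, 7, 1]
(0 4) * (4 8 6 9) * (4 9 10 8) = (0 4)(6 10 8) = [4, 1, 2, 3, 0, 5, 10, 7, 6, 9, 8]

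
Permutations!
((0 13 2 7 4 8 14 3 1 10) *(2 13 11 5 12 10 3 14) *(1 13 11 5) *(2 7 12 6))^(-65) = ((14)(0 5 6 2 12 10)(1 3 13 11)(4 8 7))^(-65) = (14)(0 5 6 2 12 10)(1 11 13 3)(4 8 7)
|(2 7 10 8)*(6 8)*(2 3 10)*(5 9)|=|(2 7)(3 10 6 8)(5 9)|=4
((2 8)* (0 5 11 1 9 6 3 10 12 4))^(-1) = (0 4 12 10 3 6 9 1 11 5)(2 8)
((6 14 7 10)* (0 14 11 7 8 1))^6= ((0 14 8 1)(6 11 7 10))^6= (0 8)(1 14)(6 7)(10 11)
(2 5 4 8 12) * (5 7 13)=(2 7 13 5 4 8 12)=[0, 1, 7, 3, 8, 4, 6, 13, 12, 9, 10, 11, 2, 5]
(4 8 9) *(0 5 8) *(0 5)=[0, 1, 2, 3, 5, 8, 6, 7, 9, 4]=(4 5 8 9)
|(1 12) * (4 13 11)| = |(1 12)(4 13 11)| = 6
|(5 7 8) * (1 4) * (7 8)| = |(1 4)(5 8)| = 2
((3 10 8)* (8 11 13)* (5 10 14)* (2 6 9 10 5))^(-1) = ((2 6 9 10 11 13 8 3 14))^(-1) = (2 14 3 8 13 11 10 9 6)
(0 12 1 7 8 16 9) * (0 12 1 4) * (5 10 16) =(0 1 7 8 5 10 16 9 12 4) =[1, 7, 2, 3, 0, 10, 6, 8, 5, 12, 16, 11, 4, 13, 14, 15, 9]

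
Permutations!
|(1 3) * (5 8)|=|(1 3)(5 8)|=2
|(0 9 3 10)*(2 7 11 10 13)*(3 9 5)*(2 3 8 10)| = 12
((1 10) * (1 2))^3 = ((1 10 2))^3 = (10)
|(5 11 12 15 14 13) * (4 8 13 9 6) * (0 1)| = |(0 1)(4 8 13 5 11 12 15 14 9 6)| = 10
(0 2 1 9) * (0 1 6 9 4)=(0 2 6 9 1 4)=[2, 4, 6, 3, 0, 5, 9, 7, 8, 1]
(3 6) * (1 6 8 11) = (1 6 3 8 11) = [0, 6, 2, 8, 4, 5, 3, 7, 11, 9, 10, 1]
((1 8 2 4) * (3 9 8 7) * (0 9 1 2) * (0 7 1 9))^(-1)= ((2 4)(3 9 8 7))^(-1)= (2 4)(3 7 8 9)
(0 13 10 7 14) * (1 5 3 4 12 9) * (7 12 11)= (0 13 10 12 9 1 5 3 4 11 7 14)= [13, 5, 2, 4, 11, 3, 6, 14, 8, 1, 12, 7, 9, 10, 0]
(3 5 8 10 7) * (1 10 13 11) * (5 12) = [0, 10, 2, 12, 4, 8, 6, 3, 13, 9, 7, 1, 5, 11] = (1 10 7 3 12 5 8 13 11)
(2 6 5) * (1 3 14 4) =(1 3 14 4)(2 6 5) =[0, 3, 6, 14, 1, 2, 5, 7, 8, 9, 10, 11, 12, 13, 4]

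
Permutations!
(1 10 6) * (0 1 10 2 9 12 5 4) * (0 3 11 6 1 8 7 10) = (0 8 7 10 1 2 9 12 5 4 3 11 6) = [8, 2, 9, 11, 3, 4, 0, 10, 7, 12, 1, 6, 5]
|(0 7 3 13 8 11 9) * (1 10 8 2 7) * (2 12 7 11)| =28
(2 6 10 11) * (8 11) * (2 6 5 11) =(2 5 11 6 10 8) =[0, 1, 5, 3, 4, 11, 10, 7, 2, 9, 8, 6]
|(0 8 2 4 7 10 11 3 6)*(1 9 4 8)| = |(0 1 9 4 7 10 11 3 6)(2 8)| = 18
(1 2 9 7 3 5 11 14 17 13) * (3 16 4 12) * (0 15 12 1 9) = (0 15 12 3 5 11 14 17 13 9 7 16 4 1 2) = [15, 2, 0, 5, 1, 11, 6, 16, 8, 7, 10, 14, 3, 9, 17, 12, 4, 13]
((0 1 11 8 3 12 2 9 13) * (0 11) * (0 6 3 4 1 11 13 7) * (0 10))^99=(13)(0 4 3 9)(1 12 7 11)(2 10 8 6)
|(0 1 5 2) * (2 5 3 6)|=5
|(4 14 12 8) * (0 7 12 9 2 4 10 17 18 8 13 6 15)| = 12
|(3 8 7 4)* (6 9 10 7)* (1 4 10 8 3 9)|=|(1 4 9 8 6)(7 10)|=10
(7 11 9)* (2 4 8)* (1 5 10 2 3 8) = [0, 5, 4, 8, 1, 10, 6, 11, 3, 7, 2, 9] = (1 5 10 2 4)(3 8)(7 11 9)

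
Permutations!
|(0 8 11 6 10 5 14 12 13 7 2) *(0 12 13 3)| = 12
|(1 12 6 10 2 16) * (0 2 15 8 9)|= |(0 2 16 1 12 6 10 15 8 9)|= 10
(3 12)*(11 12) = (3 11 12) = [0, 1, 2, 11, 4, 5, 6, 7, 8, 9, 10, 12, 3]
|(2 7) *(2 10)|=3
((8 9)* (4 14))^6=(14)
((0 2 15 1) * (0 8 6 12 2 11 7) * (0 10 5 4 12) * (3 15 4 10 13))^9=((0 11 7 13 3 15 1 8 6)(2 4 12)(5 10))^9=(15)(5 10)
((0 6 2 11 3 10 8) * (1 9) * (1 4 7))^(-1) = (0 8 10 3 11 2 6)(1 7 4 9)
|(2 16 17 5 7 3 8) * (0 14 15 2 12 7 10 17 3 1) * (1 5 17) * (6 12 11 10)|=20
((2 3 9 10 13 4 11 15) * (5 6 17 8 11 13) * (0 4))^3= ((0 4 13)(2 3 9 10 5 6 17 8 11 15))^3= (2 10 17 15 9 6 11 3 5 8)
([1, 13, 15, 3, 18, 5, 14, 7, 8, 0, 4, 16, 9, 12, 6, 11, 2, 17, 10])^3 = (18)(0 12 1 9 13)(2 16 11 15)(6 14)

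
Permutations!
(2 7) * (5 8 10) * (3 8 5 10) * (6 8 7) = (10)(2 6 8 3 7) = [0, 1, 6, 7, 4, 5, 8, 2, 3, 9, 10]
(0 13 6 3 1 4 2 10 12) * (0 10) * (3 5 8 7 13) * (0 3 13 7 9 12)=(0 13 6 5 8 9 12 10)(1 4 2 3)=[13, 4, 3, 1, 2, 8, 5, 7, 9, 12, 0, 11, 10, 6]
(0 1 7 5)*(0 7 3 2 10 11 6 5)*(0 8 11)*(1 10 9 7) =(0 10)(1 3 2 9 7 8 11 6 5) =[10, 3, 9, 2, 4, 1, 5, 8, 11, 7, 0, 6]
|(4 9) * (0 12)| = 2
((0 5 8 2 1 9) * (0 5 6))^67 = ((0 6)(1 9 5 8 2))^67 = (0 6)(1 5 2 9 8)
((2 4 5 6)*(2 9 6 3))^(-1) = ((2 4 5 3)(6 9))^(-1) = (2 3 5 4)(6 9)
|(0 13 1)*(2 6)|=6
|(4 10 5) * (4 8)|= 4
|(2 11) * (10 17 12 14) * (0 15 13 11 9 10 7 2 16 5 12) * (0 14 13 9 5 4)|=|(0 15 9 10 17 14 7 2 5 12 13 11 16 4)|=14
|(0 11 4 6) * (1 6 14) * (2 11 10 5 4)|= 14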